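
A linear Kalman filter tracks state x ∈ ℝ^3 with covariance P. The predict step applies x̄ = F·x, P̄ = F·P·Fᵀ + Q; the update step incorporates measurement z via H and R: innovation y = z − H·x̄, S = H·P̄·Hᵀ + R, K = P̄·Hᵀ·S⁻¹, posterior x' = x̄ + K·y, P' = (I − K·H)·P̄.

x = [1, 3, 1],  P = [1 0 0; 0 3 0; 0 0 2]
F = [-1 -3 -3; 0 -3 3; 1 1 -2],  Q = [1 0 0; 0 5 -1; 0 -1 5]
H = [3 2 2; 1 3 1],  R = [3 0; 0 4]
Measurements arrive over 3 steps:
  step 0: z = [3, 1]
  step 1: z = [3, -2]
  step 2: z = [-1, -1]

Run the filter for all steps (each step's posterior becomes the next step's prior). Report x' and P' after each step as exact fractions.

step 0: x̄ = F·x = [-13, -6, 2]
step 0: P̄ = F·P·Fᵀ + Q = [47 9 2; 9 50 -22; 2 -22 17]
step 0: y = z − H·x̄ = [50, 30]
step 0: S = H·P̄·Hᵀ + R = [650 408; 408 444]
step 0: K = P̄·Hᵀ·S⁻¹ = [3447/10178 -2138/15267; -1587/10178 27593/61068; 725/5089 -14459/61068]
step 0: x' = x̄ + K·y = [-1362/5089, -2453/10178, 20561/10178]
step 0: P' = (I − K·H)·P̄ = [74491/30534 2315/30534 -49270/15267; 2315/30534 63485/61068 -84713/61068; -49270/15267 -84713/61068 393383/61068]
step 1: x̄ = F·x = [-25800/5089, 34521/5089, -46299/10178]
step 1: P̄ = F·P·Fᵀ + Q = [410582/15267 -196996/5089 972641/30534; -196996/5089 990331/10178 -331614/5089; 972641/30534 -331614/5089 3227771/61068]
step 1: y = z − H·x̄ = [69924/5089, -129583/10178]
step 1: S = H·P̄·Hᵀ + R = [3696050/15267 -89797/5089; -89797/5089 8140963/20356]
step 1: K = P̄·Hᵀ·S⁻¹ = [1573735379/5893622378 -388097044/2946811189; -1063809711/5893622378 1362001220/2946811189; 806691749/2946811189 -780663827/2946811189]
step 1: x' = x̄ + K·y = [813243716/2946811189, -4659490687/2946811189, 7618449319/2946811189]
step 1: P' = (I − K·H)·P̄ = [8568621445/5893622378 -590534349/5893622378 -4950897375/2946811189; -590534349/5893622378 3049114288/2946811189 -6808141619/5893622378; -4950897375/2946811189 -6808141619/5893622378 24080908991/5893622378]
step 2: x̄ = F·x = [-9690119612/2946811189, 36833820018/2946811189, -19083145609/2946811189]
step 2: P̄ = F·P·Fᵀ + Q = [50286979095/2946811189 -66955171266/2946811189 54730827031/2946811189; -66955171266/2946811189 423626899135/5893622378 -128940408913/2946811189; 54730827031/2946811189 -128940408913/2946811189 206117274653/5893622378]
step 2: y = z − H·x̄ = [-9377801171/2946811189, -84675006022/2946811189]
step 2: S = H·P̄·Hᵀ + R = [542696190874/2946811189 133482889268/2946811189; 133482889268/2946811189 1005542080273/2946811189]
step 2: K = P̄·Hᵀ·S⁻¹ = [15825792200673/59712701984534 -3896305398722/29856350992267; -31894059999155/179138105953602 82539090330019/179138105953602; 24369367476259/89569052976801 -47272117407619/179138105953602]
step 2: x' = x̄ + K·y = [-22802611605207/59712701984534, -10357078505531/59712701984534, 7193431151033/29856350992267]
step 2: P' = (I − K·H)·P̄ = [86633827872703/59712701984534 -5796108777217/59712701984534 -50207972365414/29856350992267; -5796108777217/59712701984534 369303288152983/358276211907204 -412820489155495/358276211907204; -50207972365414/29856350992267 -412820489155495/358276211907204 1462780196590501/358276211907204]

step 0: x' = [-1362/5089, -2453/10178, 20561/10178], P' = [74491/30534 2315/30534 -49270/15267; 2315/30534 63485/61068 -84713/61068; -49270/15267 -84713/61068 393383/61068]
step 1: x' = [813243716/2946811189, -4659490687/2946811189, 7618449319/2946811189], P' = [8568621445/5893622378 -590534349/5893622378 -4950897375/2946811189; -590534349/5893622378 3049114288/2946811189 -6808141619/5893622378; -4950897375/2946811189 -6808141619/5893622378 24080908991/5893622378]
step 2: x' = [-22802611605207/59712701984534, -10357078505531/59712701984534, 7193431151033/29856350992267], P' = [86633827872703/59712701984534 -5796108777217/59712701984534 -50207972365414/29856350992267; -5796108777217/59712701984534 369303288152983/358276211907204 -412820489155495/358276211907204; -50207972365414/29856350992267 -412820489155495/358276211907204 1462780196590501/358276211907204]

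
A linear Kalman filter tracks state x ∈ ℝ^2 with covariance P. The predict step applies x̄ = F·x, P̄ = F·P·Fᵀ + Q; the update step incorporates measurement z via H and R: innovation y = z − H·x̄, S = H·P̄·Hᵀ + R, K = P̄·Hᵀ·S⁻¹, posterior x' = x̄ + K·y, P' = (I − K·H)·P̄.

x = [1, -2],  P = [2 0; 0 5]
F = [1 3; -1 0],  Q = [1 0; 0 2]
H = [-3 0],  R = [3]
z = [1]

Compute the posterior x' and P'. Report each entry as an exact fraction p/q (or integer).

x' = [-53/145, -173/145]
P' = [48/145 -2/145; -2/145 568/145]

x̄ = F·x = [-5, -1]
P̄ = F·P·Fᵀ + Q = [48 -2; -2 4]
y = z − H·x̄ = [-14]
S = H·P̄·Hᵀ + R = [435]
K = P̄·Hᵀ·S⁻¹ = [-48/145; 2/145]
x' = x̄ + K·y = [-53/145, -173/145]
P' = (I − K·H)·P̄ = [48/145 -2/145; -2/145 568/145]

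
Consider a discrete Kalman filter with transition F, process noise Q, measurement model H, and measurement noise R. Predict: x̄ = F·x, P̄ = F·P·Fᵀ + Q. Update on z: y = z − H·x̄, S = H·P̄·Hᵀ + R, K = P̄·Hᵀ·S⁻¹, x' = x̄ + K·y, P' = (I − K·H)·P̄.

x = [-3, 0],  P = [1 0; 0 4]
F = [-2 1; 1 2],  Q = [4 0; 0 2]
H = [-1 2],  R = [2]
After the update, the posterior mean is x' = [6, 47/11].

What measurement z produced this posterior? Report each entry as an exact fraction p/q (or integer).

x̄ = F·x = [6, -3]
P̄ = F·P·Fᵀ + Q = [12 6; 6 19]
S = H·P̄·Hᵀ + R = [66]
K = P̄·Hᵀ·S⁻¹ = [0; 16/33]
x' − x̄ = [0, 80/11] = K·y
y = (KᵀK)⁻¹·Kᵀ·(x' − x̄) = [15]
z = y + H·x̄ = [15] + [-12] = [3]

z = [3]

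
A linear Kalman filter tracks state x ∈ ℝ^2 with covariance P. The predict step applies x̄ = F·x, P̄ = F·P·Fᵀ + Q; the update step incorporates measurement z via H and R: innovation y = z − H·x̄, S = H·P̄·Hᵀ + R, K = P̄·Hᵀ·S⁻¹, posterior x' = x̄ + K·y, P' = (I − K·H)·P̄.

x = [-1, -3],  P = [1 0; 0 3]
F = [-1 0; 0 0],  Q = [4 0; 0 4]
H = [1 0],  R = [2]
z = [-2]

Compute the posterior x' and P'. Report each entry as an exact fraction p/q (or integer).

x' = [-8/7, 0]
P' = [10/7 0; 0 4]

x̄ = F·x = [1, 0]
P̄ = F·P·Fᵀ + Q = [5 0; 0 4]
y = z − H·x̄ = [-3]
S = H·P̄·Hᵀ + R = [7]
K = P̄·Hᵀ·S⁻¹ = [5/7; 0]
x' = x̄ + K·y = [-8/7, 0]
P' = (I − K·H)·P̄ = [10/7 0; 0 4]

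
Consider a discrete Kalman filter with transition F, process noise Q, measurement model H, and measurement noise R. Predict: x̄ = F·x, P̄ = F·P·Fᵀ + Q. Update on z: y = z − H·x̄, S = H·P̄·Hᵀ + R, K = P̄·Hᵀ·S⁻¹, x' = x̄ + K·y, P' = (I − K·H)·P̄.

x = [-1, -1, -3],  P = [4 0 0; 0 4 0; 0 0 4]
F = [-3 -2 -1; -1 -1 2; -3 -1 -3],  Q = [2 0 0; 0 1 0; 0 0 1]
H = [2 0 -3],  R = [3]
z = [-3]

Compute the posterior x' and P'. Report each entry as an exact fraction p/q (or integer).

x' = [63/16, -1/4, 237/64]
P' = [759/16 87/4 2037/64; 87/4 16 229/16; 2037/64 229/16 5551/256]

x̄ = F·x = [8, -4, 13]
P̄ = F·P·Fᵀ + Q = [58 12 56; 12 25 -8; 56 -8 77]
y = z − H·x̄ = [20]
S = H·P̄·Hᵀ + R = [256]
K = P̄·Hᵀ·S⁻¹ = [-13/64; 3/16; -119/256]
x' = x̄ + K·y = [63/16, -1/4, 237/64]
P' = (I − K·H)·P̄ = [759/16 87/4 2037/64; 87/4 16 229/16; 2037/64 229/16 5551/256]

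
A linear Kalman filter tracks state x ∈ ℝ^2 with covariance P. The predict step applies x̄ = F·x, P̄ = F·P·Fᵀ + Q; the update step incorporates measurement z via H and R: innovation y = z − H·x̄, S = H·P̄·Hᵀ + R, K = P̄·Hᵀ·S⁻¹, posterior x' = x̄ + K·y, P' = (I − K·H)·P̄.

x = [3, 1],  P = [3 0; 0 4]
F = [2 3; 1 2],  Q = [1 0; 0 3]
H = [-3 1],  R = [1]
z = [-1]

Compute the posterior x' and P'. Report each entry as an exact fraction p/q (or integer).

x' = [99/284, -2/71]
P' = [227/284 141/71; 141/71 406/71]

x̄ = F·x = [9, 5]
P̄ = F·P·Fᵀ + Q = [49 30; 30 22]
y = z − H·x̄ = [21]
S = H·P̄·Hᵀ + R = [284]
K = P̄·Hᵀ·S⁻¹ = [-117/284; -17/71]
x' = x̄ + K·y = [99/284, -2/71]
P' = (I − K·H)·P̄ = [227/284 141/71; 141/71 406/71]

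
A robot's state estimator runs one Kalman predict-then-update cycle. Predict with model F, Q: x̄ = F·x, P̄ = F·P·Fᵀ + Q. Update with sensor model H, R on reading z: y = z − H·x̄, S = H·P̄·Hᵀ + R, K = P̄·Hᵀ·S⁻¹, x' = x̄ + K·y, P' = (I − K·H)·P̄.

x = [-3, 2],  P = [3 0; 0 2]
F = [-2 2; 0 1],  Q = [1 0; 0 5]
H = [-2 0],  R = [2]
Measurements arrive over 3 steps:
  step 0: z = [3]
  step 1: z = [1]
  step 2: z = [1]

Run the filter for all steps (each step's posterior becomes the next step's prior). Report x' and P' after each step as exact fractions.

step 0: x̄ = F·x = [10, 2]
step 0: P̄ = F·P·Fᵀ + Q = [21 4; 4 7]
step 0: y = z − H·x̄ = [23]
step 0: S = H·P̄·Hᵀ + R = [86]
step 0: K = P̄·Hᵀ·S⁻¹ = [-21/43; -4/43]
step 0: x' = x̄ + K·y = [-53/43, -6/43]
step 0: P' = (I − K·H)·P̄ = [21/43 4/43; 4/43 269/43]
step 1: x̄ = F·x = [94/43, -6/43]
step 1: P̄ = F·P·Fᵀ + Q = [1171/43 530/43; 530/43 484/43]
step 1: y = z − H·x̄ = [231/43]
step 1: S = H·P̄·Hᵀ + R = [4770/43]
step 1: K = P̄·Hᵀ·S⁻¹ = [-1171/2385; -2/9]
step 1: x' = x̄ + K·y = [-359/795, -4/3]
step 1: P' = (I − K·H)·P̄ = [1171/2385 2/9; 2/9 52/9]
step 2: x̄ = F·x = [-1402/795, -4/3]
step 2: P̄ = F·P·Fᵀ + Q = [57949/2385 100/9; 100/9 97/9]
step 2: y = z − H·x̄ = [-2009/795]
step 2: S = H·P̄·Hᵀ + R = [236566/2385]
step 2: K = P̄·Hᵀ·S⁻¹ = [-57949/118283; -26500/118283]
step 2: x' = x̄ + K·y = [-62155/118283, -90744/118283]
step 2: P' = (I − K·H)·P̄ = [57949/118283 26500/118283; 26500/118283 685939/118283]

step 0: x' = [-53/43, -6/43], P' = [21/43 4/43; 4/43 269/43]
step 1: x' = [-359/795, -4/3], P' = [1171/2385 2/9; 2/9 52/9]
step 2: x' = [-62155/118283, -90744/118283], P' = [57949/118283 26500/118283; 26500/118283 685939/118283]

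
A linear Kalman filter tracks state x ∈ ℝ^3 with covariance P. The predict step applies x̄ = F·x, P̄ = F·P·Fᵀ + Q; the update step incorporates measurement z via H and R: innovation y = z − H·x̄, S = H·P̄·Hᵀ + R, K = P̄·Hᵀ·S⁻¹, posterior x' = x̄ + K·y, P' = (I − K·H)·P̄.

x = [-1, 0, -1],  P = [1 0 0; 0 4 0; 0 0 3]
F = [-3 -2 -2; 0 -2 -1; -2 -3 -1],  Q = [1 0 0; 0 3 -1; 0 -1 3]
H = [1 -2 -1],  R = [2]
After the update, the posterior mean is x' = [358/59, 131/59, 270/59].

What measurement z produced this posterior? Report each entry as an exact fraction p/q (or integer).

x̄ = F·x = [5, 1, 3]
P̄ = F·P·Fᵀ + Q = [38 22 36; 22 22 26; 36 26 46]
S = H·P̄·Hᵀ + R = [118]
K = P̄·Hᵀ·S⁻¹ = [-21/59; -24/59; -31/59]
x' − x̄ = [63/59, 72/59, 93/59] = K·y
y = (KᵀK)⁻¹·Kᵀ·(x' − x̄) = [-3]
z = y + H·x̄ = [-3] + [0] = [-3]

z = [-3]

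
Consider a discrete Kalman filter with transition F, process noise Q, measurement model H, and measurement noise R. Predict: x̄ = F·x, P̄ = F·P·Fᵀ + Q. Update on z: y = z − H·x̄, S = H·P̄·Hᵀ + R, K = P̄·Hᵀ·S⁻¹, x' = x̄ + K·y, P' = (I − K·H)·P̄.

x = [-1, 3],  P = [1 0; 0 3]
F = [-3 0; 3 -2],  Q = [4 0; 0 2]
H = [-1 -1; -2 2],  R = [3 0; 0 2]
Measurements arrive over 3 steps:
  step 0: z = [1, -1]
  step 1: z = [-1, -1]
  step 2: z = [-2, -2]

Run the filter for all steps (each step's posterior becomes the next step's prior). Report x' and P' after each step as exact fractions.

step 0: x̄ = F·x = [3, -9]
step 0: P̄ = F·P·Fᵀ + Q = [13 -9; -9 23]
step 0: y = z − H·x̄ = [-5, 23]
step 0: S = H·P̄·Hᵀ + R = [21 -20; -20 218]
step 0: K = P̄·Hᵀ·S⁻¹ = [-876/2089 -502/2089; -886/2089 532/2089]
step 0: x' = x̄ + K·y = [-899/2089, -2135/2089]
step 0: P' = (I − K·H)·P̄ = [1565/2089 1063/2089; 1063/2089 1595/2089]
step 1: x̄ = F·x = [2697/2089, 1573/2089]
step 1: P̄ = F·P·Fᵀ + Q = [22441/2089 -7707/2089; -7707/2089 11887/2089]
step 1: y = z − H·x̄ = [2181/2089, 159/2089]
step 1: S = H·P̄·Hᵀ + R = [25181/2089 21108/2089; 21108/2089 203146/2089]
step 1: K = P̄·Hᵀ·S⁻¹ = [-411782/1117729 -288968/1117729; -401228/1117729 257306/1117729]
step 1: x' = x̄ + K·y = [991131/1117729, 442327/1117729]
step 1: P' = (I − K·H)·P̄ = [762157/1117729 473189/1117729; 473189/1117729 730495/1117729]
step 2: x̄ = F·x = [-2973393/1117729, 2088739/1117729]
step 2: P̄ = F·P·Fᵀ + Q = [11330329/1117729 -4020279/1117729; -4020279/1117729 6338583/1117729]
step 2: y = z − H·x̄ = [-3120112/1117729, -12359722/1117729]
step 2: S = H·P̄·Hᵀ + R = [12981541/1117729 9983492/1117729; 9983492/1117729 105073338/1117729]
step 2: K = P̄·Hᵀ·S⁻¹ = [-206483866/565585993 -145638732/565585993; -201492120/565585993 130663494/565585993]
step 2: x' = x̄ + K·y = [682274143/565585993, 174528031/565585993]
step 2: P' = (I − K·H)·P̄ = [382545165/565585993 236906433/565585993; 236906433/565585993 367569927/565585993]

step 0: x' = [-899/2089, -2135/2089], P' = [1565/2089 1063/2089; 1063/2089 1595/2089]
step 1: x' = [991131/1117729, 442327/1117729], P' = [762157/1117729 473189/1117729; 473189/1117729 730495/1117729]
step 2: x' = [682274143/565585993, 174528031/565585993], P' = [382545165/565585993 236906433/565585993; 236906433/565585993 367569927/565585993]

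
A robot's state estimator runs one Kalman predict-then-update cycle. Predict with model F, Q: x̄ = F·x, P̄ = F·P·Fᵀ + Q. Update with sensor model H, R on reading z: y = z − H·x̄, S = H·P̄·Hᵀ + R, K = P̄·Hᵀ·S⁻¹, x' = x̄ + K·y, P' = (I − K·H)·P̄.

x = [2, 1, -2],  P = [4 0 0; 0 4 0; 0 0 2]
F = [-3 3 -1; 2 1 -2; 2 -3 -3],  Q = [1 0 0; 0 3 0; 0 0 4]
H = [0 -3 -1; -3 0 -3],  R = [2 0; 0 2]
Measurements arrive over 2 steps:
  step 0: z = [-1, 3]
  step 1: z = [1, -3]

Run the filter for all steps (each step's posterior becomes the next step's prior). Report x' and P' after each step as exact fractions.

step 0: x' = [24236/13627, 17634/13627, -37553/13627], P' = [5897796/149897 1932494/149897 -5871990/149897; 1932494/149897 669804/149897 -1934870/149897; -5871990/149897 -1934870/149897 5879294/149897]
step 1: x' = [11309515208/3477393443, 35903878760/93889622961, -207394871957/93889622961], P' = [12828720280/3477393443 3895037794/3477393443 -12546684958/3477393443; 3895037794/3477393443 54241111064/93889622961 -108929846006/93889622961; -12546684958/3477393443 -108929846006/93889622961 351252480866/93889622961]

step 0: x̄ = F·x = [-1, 9, 7]
step 0: P̄ = F·P·Fᵀ + Q = [75 -8 -54; -8 31 16; -54 16 74]
step 0: y = z − H·x̄ = [33, 21]
step 0: S = H·P̄·Hᵀ + R = [451 132; 132 371]
step 0: K = P̄·Hᵀ·S⁻¹ = [37254/149897 -3519/13627; -37271/149897 324/13627; -37342/149897 -996/13627]
step 0: x' = x̄ + K·y = [24236/13627, 17634/13627, -37553/13627]
step 0: P' = (I − K·H)·P̄ = [5897796/149897 1932494/149897 -5871990/149897; 1932494/149897 669804/149897 -1934870/149897; -5871990/149897 -1934870/149897 5879294/149897]
step 1: x̄ = F·x = [17747/13627, 141212/13627, 108229/13627]
step 1: P̄ = F·P·Fᵀ + Q = [6729979/149897 -25765164/149897 -24284430/149897; -25765164/149897 110673231/149897 102042850/149897; -24284430/149897 102042850/149897 95578946/149897]
step 1: y = z − H·x̄ = [545492/13627, 337047/13627]
step 1: S = H·P̄·Hᵀ + R = [1704194919/149897 900382722/149897; 900382722/149897 483960379/149897]
step 1: K = P̄·Hᵀ·S⁻¹ = [430785788/3477393443 -423052983/3477393443; -26896743593/93889622961 1881912784/31296540987; -12231471424/93889622961 -6245993500/31296540987]
step 1: x' = x̄ + K·y = [11309515208/3477393443, 35903878760/93889622961, -207394871957/93889622961]
step 1: P' = (I − K·H)·P̄ = [12828720280/3477393443 3895037794/3477393443 -12546684958/3477393443; 3895037794/3477393443 54241111064/93889622961 -108929846006/93889622961; -12546684958/3477393443 -108929846006/93889622961 351252480866/93889622961]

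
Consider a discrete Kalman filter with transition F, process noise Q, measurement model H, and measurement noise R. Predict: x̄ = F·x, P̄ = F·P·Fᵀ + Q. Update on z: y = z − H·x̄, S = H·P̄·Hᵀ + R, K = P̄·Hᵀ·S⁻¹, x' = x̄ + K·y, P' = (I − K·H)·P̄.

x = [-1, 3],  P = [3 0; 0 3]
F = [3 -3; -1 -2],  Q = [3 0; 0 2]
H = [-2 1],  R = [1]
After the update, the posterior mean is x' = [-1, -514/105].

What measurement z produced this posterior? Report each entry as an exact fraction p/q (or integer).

x̄ = F·x = [-12, -5]
P̄ = F·P·Fᵀ + Q = [57 9; 9 17]
S = H·P̄·Hᵀ + R = [210]
K = P̄·Hᵀ·S⁻¹ = [-1/2; -1/210]
x' − x̄ = [11, 11/105] = K·y
y = (KᵀK)⁻¹·Kᵀ·(x' − x̄) = [-22]
z = y + H·x̄ = [-22] + [19] = [-3]

z = [-3]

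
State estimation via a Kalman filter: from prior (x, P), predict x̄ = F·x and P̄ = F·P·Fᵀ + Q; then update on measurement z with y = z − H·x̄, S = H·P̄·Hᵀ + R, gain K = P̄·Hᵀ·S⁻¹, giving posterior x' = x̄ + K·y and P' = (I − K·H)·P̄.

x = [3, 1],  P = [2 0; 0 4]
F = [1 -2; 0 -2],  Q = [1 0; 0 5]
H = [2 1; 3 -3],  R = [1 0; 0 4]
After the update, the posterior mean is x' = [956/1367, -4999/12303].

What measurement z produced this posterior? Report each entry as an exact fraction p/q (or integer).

x̄ = F·x = [1, -2]
P̄ = F·P·Fᵀ + Q = [19 16; 16 21]
S = H·P̄·Hᵀ + R = [162 3; 3 76]
K = P̄·Hᵀ·S⁻¹ = [453/1367 144/1367; 4073/12303 -863/4101]
x' − x̄ = [-411/1367, 19607/12303] = K·y
y = (KᵀK)⁻¹·Kᵀ·(x' − x̄) = [1, -6]
z = y + H·x̄ = [1, -6] + [0, 9] = [1, 3]

z = [1, 3]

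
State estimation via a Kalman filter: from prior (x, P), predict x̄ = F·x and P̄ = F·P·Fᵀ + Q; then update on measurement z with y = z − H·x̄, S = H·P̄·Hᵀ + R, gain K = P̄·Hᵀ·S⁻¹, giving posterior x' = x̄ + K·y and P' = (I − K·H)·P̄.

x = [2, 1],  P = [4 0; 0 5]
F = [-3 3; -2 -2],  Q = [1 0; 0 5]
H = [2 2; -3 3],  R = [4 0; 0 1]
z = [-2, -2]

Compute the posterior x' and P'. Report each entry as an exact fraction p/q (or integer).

x' = [-25177/121063, -106475/121063]
P' = [33342/121063 26602/121063; 26602/121063 33301/121063]

x̄ = F·x = [-3, -6]
P̄ = F·P·Fᵀ + Q = [82 -6; -6 41]
y = z − H·x̄ = [16, 7]
S = H·P̄·Hᵀ + R = [448 -246; -246 1216]
K = P̄·Hᵀ·S⁻¹ = [29972/121063 -20220/121063; 59903/242126 20097/121063]
x' = x̄ + K·y = [-25177/121063, -106475/121063]
P' = (I − K·H)·P̄ = [33342/121063 26602/121063; 26602/121063 33301/121063]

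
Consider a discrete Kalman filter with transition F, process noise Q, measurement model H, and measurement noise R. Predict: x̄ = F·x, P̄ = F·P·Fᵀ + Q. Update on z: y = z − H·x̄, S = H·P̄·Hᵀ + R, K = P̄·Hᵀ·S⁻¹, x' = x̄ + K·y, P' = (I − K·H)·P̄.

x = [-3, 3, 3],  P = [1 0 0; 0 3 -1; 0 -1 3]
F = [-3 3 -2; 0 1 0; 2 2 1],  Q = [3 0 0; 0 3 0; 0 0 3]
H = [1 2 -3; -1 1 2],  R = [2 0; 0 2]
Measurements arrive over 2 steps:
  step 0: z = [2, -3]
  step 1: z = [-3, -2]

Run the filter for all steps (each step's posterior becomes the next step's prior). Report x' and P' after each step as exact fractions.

step 0: x̄ = F·x = [12, 3, 3]
step 0: P̄ = F·P·Fᵀ + Q = [63 11 7; 11 6 5; 7 5 18]
step 0: y = z − H·x̄ = [-7, 0]
step 0: S = H·P̄·Hᵀ + R = [193 -130; -130 113]
step 0: K = P̄·Hᵀ·S⁻¹ = [2292/4909 986/4909; 1554/4909 2005/4909; 239/4909 1752/4909]
step 0: x' = x̄ + K·y = [42864/4909, 3849/4909, 13054/4909]
step 0: P' = (I − K·H)·P̄ = [200047/4909 30733/4909 85643/4909; 30733/4909 6997/4909 13873/4909; 85643/4909 13873/4909 37637/4909]
step 1: x̄ = F·x = [-143153/4909, 3849/4909, 106480/4909]
step 1: P̄ = F·P·Fᵀ + Q = [2336717/4909 -98954/4909 -1846948/4909; -98954/4909 21724/4909 89333/4909; -1846948/4909 89333/4909 1524468/4909]
step 1: y = z − H·x̄ = [440168/4909, -369780/4909]
step 1: S = H·P̄·Hᵀ + R = [25767519/4909 -20486530/4909; -20486530/4909 16409163/4909]
step 1: K = P̄·Hᵀ·S⁻¹ = [90266781/636689333 -125135987/636689333; 167869945/636689333 221197254/636689333; -59288112/636689333 119410527/636689333]
step 1: x' = x̄ + K·y = [-1046782309/636689333, -1110760927/636689333, -500646604/636689333]
step 1: P' = (I − K·H)·P̄ = [5605177471/636689333 745061239/636689333 2304922129/636689333; 745061239/636689333 391960649/636689333 397747549/636689333; 2304922129/636689333 397747549/636689333 1072997817/636689333]

step 0: x' = [42864/4909, 3849/4909, 13054/4909], P' = [200047/4909 30733/4909 85643/4909; 30733/4909 6997/4909 13873/4909; 85643/4909 13873/4909 37637/4909]
step 1: x' = [-1046782309/636689333, -1110760927/636689333, -500646604/636689333], P' = [5605177471/636689333 745061239/636689333 2304922129/636689333; 745061239/636689333 391960649/636689333 397747549/636689333; 2304922129/636689333 397747549/636689333 1072997817/636689333]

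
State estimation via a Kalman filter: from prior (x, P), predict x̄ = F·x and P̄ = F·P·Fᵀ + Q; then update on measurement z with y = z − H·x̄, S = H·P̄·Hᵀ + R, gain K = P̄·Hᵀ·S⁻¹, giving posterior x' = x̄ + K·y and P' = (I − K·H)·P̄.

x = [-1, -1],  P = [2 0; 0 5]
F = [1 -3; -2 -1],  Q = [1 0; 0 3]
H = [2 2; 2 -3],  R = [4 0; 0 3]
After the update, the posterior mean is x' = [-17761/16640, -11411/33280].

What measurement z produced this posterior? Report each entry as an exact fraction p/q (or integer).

x̄ = F·x = [2, 3]
P̄ = F·P·Fᵀ + Q = [48 11; 11 16]
S = H·P̄·Hᵀ + R = [348 74; 74 207]
K = P̄·Hᵀ·S⁻¹ = [4941/16640 1649/8320; 6551/33280 -3261/16640]
x' − x̄ = [-51041/16640, -111251/33280] = K·y
y = (KᵀK)⁻¹·Kᵀ·(x' − x̄) = [-13, 4]
z = y + H·x̄ = [-13, 4] + [10, -5] = [-3, -1]

z = [-3, -1]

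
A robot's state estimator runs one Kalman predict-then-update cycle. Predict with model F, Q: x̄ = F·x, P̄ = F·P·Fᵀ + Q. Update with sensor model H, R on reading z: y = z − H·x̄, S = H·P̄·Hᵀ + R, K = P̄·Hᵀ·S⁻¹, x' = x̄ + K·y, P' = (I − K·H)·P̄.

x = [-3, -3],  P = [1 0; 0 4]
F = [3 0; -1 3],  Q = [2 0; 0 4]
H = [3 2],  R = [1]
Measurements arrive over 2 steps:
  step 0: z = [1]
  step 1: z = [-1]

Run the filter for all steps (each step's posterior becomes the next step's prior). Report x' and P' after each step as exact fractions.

step 0: x' = [-81/19, 388/57], P' = [593/76 -885/76; -885/76 4019/228]
step 1: x' = [-35433/5605, 50803/5605], P' = [284729/5605 -428604/5605; -428604/5605 646554/5605]

step 0: x̄ = F·x = [-9, -6]
step 0: P̄ = F·P·Fᵀ + Q = [11 -3; -3 41]
step 0: y = z − H·x̄ = [40]
step 0: S = H·P̄·Hᵀ + R = [228]
step 0: K = P̄·Hᵀ·S⁻¹ = [9/76; 73/228]
step 0: x' = x̄ + K·y = [-81/19, 388/57]
step 0: P' = (I − K·H)·P̄ = [593/76 -885/76; -885/76 4019/228]
step 1: x̄ = F·x = [-243/19, 469/19]
step 1: P̄ = F·P·Fᵀ + Q = [5489/76 -2436/19; -2436/19 4566/19]
step 1: y = z − H·x̄ = [-12]
step 1: S = H·P̄·Hᵀ + R = [295/4]
step 1: K = P̄·Hᵀ·S⁻¹ = [-159/295; 384/295]
step 1: x' = x̄ + K·y = [-35433/5605, 50803/5605]
step 1: P' = (I − K·H)·P̄ = [284729/5605 -428604/5605; -428604/5605 646554/5605]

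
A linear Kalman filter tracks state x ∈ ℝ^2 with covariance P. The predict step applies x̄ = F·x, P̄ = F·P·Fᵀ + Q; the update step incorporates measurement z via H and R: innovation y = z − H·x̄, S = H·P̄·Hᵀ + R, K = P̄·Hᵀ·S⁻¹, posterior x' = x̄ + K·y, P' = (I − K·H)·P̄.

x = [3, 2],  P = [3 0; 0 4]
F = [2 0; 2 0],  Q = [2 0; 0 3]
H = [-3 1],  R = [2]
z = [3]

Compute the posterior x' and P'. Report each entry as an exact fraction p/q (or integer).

x̄ = F·x = [6, 6]
P̄ = F·P·Fᵀ + Q = [14 12; 12 15]
y = z − H·x̄ = [15]
S = H·P̄·Hᵀ + R = [71]
K = P̄·Hᵀ·S⁻¹ = [-30/71; -21/71]
x' = x̄ + K·y = [-24/71, 111/71]
P' = (I − K·H)·P̄ = [94/71 222/71; 222/71 624/71]

x' = [-24/71, 111/71]
P' = [94/71 222/71; 222/71 624/71]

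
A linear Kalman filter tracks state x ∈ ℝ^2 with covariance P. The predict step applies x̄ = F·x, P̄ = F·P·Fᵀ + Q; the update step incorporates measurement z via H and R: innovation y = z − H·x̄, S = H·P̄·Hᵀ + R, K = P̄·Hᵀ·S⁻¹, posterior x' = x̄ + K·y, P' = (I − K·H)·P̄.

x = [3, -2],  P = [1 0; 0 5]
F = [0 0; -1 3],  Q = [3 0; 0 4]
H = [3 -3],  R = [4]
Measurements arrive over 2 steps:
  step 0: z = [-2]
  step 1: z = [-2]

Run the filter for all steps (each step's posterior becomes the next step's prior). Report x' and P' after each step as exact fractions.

step 0: x' = [-261/481, 21/481], P' = [1362/481 1350/481; 1350/481 1550/481]
step 1: x' = [18/19427, 12972/19427], P' = [252444/97135 246672/97135; 246672/97135 283216/97135]

step 0: x̄ = F·x = [0, -9]
step 0: P̄ = F·P·Fᵀ + Q = [3 0; 0 50]
step 0: y = z − H·x̄ = [-29]
step 0: S = H·P̄·Hᵀ + R = [481]
step 0: K = P̄·Hᵀ·S⁻¹ = [9/481; -150/481]
step 0: x' = x̄ + K·y = [-261/481, 21/481]
step 0: P' = (I − K·H)·P̄ = [1362/481 1350/481; 1350/481 1550/481]
step 1: x̄ = F·x = [0, 324/481]
step 1: P̄ = F·P·Fᵀ + Q = [3 0; 0 9136/481]
step 1: y = z − H·x̄ = [10/481]
step 1: S = H·P̄·Hᵀ + R = [97135/481]
step 1: K = P̄·Hᵀ·S⁻¹ = [4329/97135; -27408/97135]
step 1: x' = x̄ + K·y = [18/19427, 12972/19427]
step 1: P' = (I − K·H)·P̄ = [252444/97135 246672/97135; 246672/97135 283216/97135]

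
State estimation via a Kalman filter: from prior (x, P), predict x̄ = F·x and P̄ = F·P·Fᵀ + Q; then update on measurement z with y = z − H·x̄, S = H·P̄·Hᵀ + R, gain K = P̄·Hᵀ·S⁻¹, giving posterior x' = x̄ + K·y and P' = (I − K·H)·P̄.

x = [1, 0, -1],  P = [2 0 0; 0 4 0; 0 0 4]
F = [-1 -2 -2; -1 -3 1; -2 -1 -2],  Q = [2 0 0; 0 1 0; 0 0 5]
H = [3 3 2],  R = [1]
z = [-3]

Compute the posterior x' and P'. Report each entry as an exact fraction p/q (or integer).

x̄ = F·x = [1, -2, 0]
P̄ = F·P·Fᵀ + Q = [36 18 28; 18 43 8; 28 8 33]
y = z − H·x̄ = [0]
S = H·P̄·Hᵀ + R = [1600]
K = P̄·Hᵀ·S⁻¹ = [109/800; 199/1600; 87/800]
x' = x̄ + K·y = [1, -2, 0]
P' = (I − K·H)·P̄ = [2519/400 -7291/800 1717/400; -7291/800 29199/1600 -10913/800; 1717/400 -10913/800 5631/400]

x' = [1, -2, 0]
P' = [2519/400 -7291/800 1717/400; -7291/800 29199/1600 -10913/800; 1717/400 -10913/800 5631/400]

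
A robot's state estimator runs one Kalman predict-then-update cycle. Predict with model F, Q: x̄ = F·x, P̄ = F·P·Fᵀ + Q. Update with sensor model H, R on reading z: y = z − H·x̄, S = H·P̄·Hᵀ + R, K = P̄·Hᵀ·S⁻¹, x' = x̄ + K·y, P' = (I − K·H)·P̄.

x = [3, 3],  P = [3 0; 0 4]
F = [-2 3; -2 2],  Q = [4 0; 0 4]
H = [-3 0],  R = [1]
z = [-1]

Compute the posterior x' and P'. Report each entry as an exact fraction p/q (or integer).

x' = [159/469, -864/469]
P' = [52/469 36/469; 36/469 3344/469]

x̄ = F·x = [3, 0]
P̄ = F·P·Fᵀ + Q = [52 36; 36 32]
y = z − H·x̄ = [8]
S = H·P̄·Hᵀ + R = [469]
K = P̄·Hᵀ·S⁻¹ = [-156/469; -108/469]
x' = x̄ + K·y = [159/469, -864/469]
P' = (I − K·H)·P̄ = [52/469 36/469; 36/469 3344/469]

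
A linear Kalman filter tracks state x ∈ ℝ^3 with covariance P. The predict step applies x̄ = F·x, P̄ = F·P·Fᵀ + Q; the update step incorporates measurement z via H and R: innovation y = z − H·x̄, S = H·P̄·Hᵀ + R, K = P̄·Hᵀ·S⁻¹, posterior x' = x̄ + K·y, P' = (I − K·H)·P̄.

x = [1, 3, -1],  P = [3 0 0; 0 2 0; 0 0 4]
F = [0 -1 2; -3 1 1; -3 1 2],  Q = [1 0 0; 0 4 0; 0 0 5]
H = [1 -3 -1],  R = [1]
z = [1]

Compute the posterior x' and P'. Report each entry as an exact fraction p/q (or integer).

x̄ = F·x = [-5, -1, -2]
P̄ = F·P·Fᵀ + Q = [19 6 14; 6 37 37; 14 37 50]
y = z − H·x̄ = [1]
S = H·P̄·Hᵀ + R = [561]
K = P̄·Hᵀ·S⁻¹ = [-13/561; -142/561; -49/187]
x' = x̄ + K·y = [-2818/561, -703/561, -423/187]
P' = (I − K·H)·P̄ = [10490/561 1520/561 1981/187; 1520/561 593/561 -39/187; 1981/187 -39/187 2147/187]

x' = [-2818/561, -703/561, -423/187]
P' = [10490/561 1520/561 1981/187; 1520/561 593/561 -39/187; 1981/187 -39/187 2147/187]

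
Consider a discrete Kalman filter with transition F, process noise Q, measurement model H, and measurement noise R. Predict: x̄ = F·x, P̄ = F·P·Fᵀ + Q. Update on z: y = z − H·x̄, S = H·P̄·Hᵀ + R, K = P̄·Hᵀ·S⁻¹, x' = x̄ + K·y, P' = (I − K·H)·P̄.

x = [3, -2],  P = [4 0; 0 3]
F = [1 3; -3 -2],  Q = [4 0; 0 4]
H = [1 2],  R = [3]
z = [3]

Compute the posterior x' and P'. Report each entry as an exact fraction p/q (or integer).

x' = [-389/63, 277/63]
P' = [3785/126 -965/63; -965/63 538/63]

x̄ = F·x = [-3, -5]
P̄ = F·P·Fᵀ + Q = [35 -30; -30 52]
y = z − H·x̄ = [16]
S = H·P̄·Hᵀ + R = [126]
K = P̄·Hᵀ·S⁻¹ = [-25/126; 37/63]
x' = x̄ + K·y = [-389/63, 277/63]
P' = (I − K·H)·P̄ = [3785/126 -965/63; -965/63 538/63]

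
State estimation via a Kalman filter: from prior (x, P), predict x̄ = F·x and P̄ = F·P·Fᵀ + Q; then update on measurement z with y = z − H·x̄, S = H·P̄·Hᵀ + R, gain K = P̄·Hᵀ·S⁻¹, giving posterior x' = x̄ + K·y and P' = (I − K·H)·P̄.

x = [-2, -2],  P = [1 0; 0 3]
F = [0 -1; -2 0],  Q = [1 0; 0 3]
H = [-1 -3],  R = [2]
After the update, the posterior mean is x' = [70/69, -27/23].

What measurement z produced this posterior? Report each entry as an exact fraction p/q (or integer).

x̄ = F·x = [2, 4]
P̄ = F·P·Fᵀ + Q = [4 0; 0 7]
S = H·P̄·Hᵀ + R = [69]
K = P̄·Hᵀ·S⁻¹ = [-4/69; -7/23]
x' − x̄ = [-68/69, -119/23] = K·y
y = (KᵀK)⁻¹·Kᵀ·(x' − x̄) = [17]
z = y + H·x̄ = [17] + [-14] = [3]

z = [3]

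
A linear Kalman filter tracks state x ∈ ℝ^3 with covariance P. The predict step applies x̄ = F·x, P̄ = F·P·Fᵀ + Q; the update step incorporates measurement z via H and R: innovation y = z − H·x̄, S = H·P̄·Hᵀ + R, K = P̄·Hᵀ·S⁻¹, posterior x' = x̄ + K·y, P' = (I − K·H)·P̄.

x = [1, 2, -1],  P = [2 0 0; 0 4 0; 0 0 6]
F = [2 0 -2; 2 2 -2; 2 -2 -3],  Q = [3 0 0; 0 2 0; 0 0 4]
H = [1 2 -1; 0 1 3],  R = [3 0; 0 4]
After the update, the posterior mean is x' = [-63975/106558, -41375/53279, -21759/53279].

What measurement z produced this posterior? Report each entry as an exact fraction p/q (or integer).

x̄ = F·x = [4, 8, 1]
P̄ = F·P·Fᵀ + Q = [35 32 44; 32 50 28; 44 28 82]
S = H·P̄·Hᵀ + R = [248 158; 158 960]
K = P̄·Hᵀ·S⁻¹ = [6722/53279 15991/106558; 19667/53279 4200/53279; -6503/53279 16277/53279]
x' − x̄ = [-490207/106558, -467607/53279, -75038/53279] = K·y
y = (KᵀK)⁻¹·Kᵀ·(x' − x̄) = [-21, -13]
z = y + H·x̄ = [-21, -13] + [19, 11] = [-2, -2]

z = [-2, -2]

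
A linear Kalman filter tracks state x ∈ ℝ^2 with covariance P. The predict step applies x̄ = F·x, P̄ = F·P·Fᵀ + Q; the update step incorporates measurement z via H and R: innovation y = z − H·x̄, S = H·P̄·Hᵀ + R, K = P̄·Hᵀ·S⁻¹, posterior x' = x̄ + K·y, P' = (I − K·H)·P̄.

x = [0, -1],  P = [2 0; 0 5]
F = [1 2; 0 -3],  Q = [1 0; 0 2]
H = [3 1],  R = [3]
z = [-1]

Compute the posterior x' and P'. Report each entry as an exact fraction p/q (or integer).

x̄ = F·x = [-2, 3]
P̄ = F·P·Fᵀ + Q = [23 -30; -30 47]
y = z − H·x̄ = [2]
S = H·P̄·Hᵀ + R = [77]
K = P̄·Hᵀ·S⁻¹ = [39/77; -43/77]
x' = x̄ + K·y = [-76/77, 145/77]
P' = (I − K·H)·P̄ = [250/77 -633/77; -633/77 1770/77]

x' = [-76/77, 145/77]
P' = [250/77 -633/77; -633/77 1770/77]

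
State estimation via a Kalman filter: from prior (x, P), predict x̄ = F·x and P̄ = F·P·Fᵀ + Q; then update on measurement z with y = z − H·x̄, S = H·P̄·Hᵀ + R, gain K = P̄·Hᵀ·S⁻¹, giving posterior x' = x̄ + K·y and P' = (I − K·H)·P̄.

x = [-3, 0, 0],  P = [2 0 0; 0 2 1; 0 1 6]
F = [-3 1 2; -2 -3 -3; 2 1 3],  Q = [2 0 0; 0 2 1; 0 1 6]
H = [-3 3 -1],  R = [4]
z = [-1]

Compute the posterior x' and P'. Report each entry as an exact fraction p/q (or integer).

x' = [6133/698, 2218/349, -4391/698]
P' = [12699/698 4865/349 -8609/698; 4865/349 4148/349 -2399/349; -8609/698 -2399/349 11839/698]

x̄ = F·x = [9, 6, -6]
P̄ = F·P·Fᵀ + Q = [50 -39 31; -39 100 -79; 31 -79 76]
y = z − H·x̄ = [2]
S = H·P̄·Hᵀ + R = [2792]
K = P̄·Hᵀ·S⁻¹ = [-149/1396; 62/349; -203/1396]
x' = x̄ + K·y = [6133/698, 2218/349, -4391/698]
P' = (I − K·H)·P̄ = [12699/698 4865/349 -8609/698; 4865/349 4148/349 -2399/349; -8609/698 -2399/349 11839/698]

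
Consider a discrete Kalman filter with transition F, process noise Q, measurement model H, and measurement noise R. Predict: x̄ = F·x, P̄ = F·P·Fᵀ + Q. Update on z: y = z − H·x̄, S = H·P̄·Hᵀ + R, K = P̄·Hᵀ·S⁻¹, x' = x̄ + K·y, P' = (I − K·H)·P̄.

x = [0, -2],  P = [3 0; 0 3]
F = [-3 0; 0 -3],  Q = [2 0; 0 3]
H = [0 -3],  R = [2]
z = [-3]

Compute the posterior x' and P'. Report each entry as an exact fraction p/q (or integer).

x̄ = F·x = [0, 6]
P̄ = F·P·Fᵀ + Q = [29 0; 0 30]
y = z − H·x̄ = [15]
S = H·P̄·Hᵀ + R = [272]
K = P̄·Hᵀ·S⁻¹ = [0; -45/136]
x' = x̄ + K·y = [0, 141/136]
P' = (I − K·H)·P̄ = [29 0; 0 15/68]

x' = [0, 141/136]
P' = [29 0; 0 15/68]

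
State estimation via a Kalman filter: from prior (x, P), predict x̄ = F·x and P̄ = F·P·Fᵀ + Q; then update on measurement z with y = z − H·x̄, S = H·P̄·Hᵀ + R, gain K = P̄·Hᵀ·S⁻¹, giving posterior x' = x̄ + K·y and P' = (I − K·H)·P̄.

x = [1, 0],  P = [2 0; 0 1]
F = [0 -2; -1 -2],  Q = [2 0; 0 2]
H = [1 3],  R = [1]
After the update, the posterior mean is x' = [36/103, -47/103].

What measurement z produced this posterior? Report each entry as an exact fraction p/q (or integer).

x̄ = F·x = [0, -1]
P̄ = F·P·Fᵀ + Q = [6 4; 4 8]
S = H·P̄·Hᵀ + R = [103]
K = P̄·Hᵀ·S⁻¹ = [18/103; 28/103]
x' − x̄ = [36/103, 56/103] = K·y
y = (KᵀK)⁻¹·Kᵀ·(x' − x̄) = [2]
z = y + H·x̄ = [2] + [-3] = [-1]

z = [-1]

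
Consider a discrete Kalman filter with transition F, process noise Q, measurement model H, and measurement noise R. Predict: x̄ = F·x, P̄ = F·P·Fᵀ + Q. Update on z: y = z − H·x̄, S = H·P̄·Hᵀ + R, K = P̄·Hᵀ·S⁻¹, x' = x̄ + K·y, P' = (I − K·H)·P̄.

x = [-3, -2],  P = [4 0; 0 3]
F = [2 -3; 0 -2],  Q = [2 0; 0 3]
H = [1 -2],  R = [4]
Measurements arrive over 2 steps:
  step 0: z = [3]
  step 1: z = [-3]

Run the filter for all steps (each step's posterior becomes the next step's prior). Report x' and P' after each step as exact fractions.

step 0: x' = [99/37, 16/37], P' = [1584/37 774/37; 774/37 411/37]
step 1: x' = [24325/10509, 9092/3503], P' = [116144/10509 17970/3503; 17970/3503 11745/3503]

step 0: x̄ = F·x = [0, 4]
step 0: P̄ = F·P·Fᵀ + Q = [45 18; 18 15]
step 0: y = z − H·x̄ = [11]
step 0: S = H·P̄·Hᵀ + R = [37]
step 0: K = P̄·Hᵀ·S⁻¹ = [9/37; -12/37]
step 0: x' = x̄ + K·y = [99/37, 16/37]
step 0: P' = (I − K·H)·P̄ = [1584/37 774/37; 774/37 411/37]
step 1: x̄ = F·x = [150/37, -32/37]
step 1: P̄ = F·P·Fᵀ + Q = [821/37 -630/37; -630/37 1755/37]
step 1: y = z − H·x̄ = [-325/37]
step 1: S = H·P̄·Hᵀ + R = [10509/37]
step 1: K = P̄·Hᵀ·S⁻¹ = [2081/10509; -1380/3503]
step 1: x' = x̄ + K·y = [24325/10509, 9092/3503]
step 1: P' = (I − K·H)·P̄ = [116144/10509 17970/3503; 17970/3503 11745/3503]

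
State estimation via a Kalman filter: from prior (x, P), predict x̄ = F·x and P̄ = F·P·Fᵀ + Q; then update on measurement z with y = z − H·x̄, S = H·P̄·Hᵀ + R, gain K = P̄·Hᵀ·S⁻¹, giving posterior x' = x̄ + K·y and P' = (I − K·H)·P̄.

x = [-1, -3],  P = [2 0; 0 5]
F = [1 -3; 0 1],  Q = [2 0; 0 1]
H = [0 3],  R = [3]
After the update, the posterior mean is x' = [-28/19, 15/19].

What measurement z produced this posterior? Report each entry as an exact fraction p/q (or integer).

x̄ = F·x = [8, -3]
P̄ = F·P·Fᵀ + Q = [49 -15; -15 6]
S = H·P̄·Hᵀ + R = [57]
K = P̄·Hᵀ·S⁻¹ = [-15/19; 6/19]
x' − x̄ = [-180/19, 72/19] = K·y
y = (KᵀK)⁻¹·Kᵀ·(x' − x̄) = [12]
z = y + H·x̄ = [12] + [-9] = [3]

z = [3]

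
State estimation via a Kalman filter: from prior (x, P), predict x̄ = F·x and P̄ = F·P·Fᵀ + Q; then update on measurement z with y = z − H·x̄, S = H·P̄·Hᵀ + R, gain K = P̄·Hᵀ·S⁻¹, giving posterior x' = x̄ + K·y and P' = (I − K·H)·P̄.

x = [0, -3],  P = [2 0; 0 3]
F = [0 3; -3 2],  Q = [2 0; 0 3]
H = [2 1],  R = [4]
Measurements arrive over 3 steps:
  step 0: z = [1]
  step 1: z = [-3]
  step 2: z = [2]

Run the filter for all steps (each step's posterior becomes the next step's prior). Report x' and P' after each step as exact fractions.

step 0: x̄ = F·x = [-9, -6]
step 0: P̄ = F·P·Fᵀ + Q = [29 18; 18 33]
step 0: y = z − H·x̄ = [25]
step 0: S = H·P̄·Hᵀ + R = [225]
step 0: K = P̄·Hᵀ·S⁻¹ = [76/225; 23/75]
step 0: x' = x̄ + K·y = [-5/9, 5/3]
step 0: P' = (I − K·H)·P̄ = [749/225 -398/75; -398/75 296/25]
step 1: x̄ = F·x = [5, 5]
step 1: P̄ = F·P·Fᵀ + Q = [2714/25 594/5; 594/5 144]
step 1: y = z − H·x̄ = [-18]
step 1: S = H·P̄·Hᵀ + R = [26436/25]
step 1: K = P̄·Hᵀ·S⁻¹ = [4199/13218; 795/2203]
step 1: x' = x̄ + K·y = [-1582/2203, -3295/2203]
step 1: P' = (I − K·H)·P̄ = [12209/6609 -5340/2203; -5340/2203 13860/2203]
step 2: x̄ = F·x = [-9885/2203, -1844/2203]
step 2: P̄ = F·P·Fᵀ + Q = [129146/2203 131220/2203; 131220/2203 162756/2203]
step 2: y = z − H·x̄ = [26020/2203]
step 2: S = H·P̄·Hᵀ + R = [1213032/2203]
step 2: K = P̄·Hᵀ·S⁻¹ = [48689/151629; 35433/101086]
step 2: x' = x̄ + K·y = [-105295/151629, 166946/50543]
step 2: P' = (I − K·H)·P̄ = [280222/151629 -121896/50543; -121896/50543 314658/50543]

step 0: x' = [-5/9, 5/3], P' = [749/225 -398/75; -398/75 296/25]
step 1: x' = [-1582/2203, -3295/2203], P' = [12209/6609 -5340/2203; -5340/2203 13860/2203]
step 2: x' = [-105295/151629, 166946/50543], P' = [280222/151629 -121896/50543; -121896/50543 314658/50543]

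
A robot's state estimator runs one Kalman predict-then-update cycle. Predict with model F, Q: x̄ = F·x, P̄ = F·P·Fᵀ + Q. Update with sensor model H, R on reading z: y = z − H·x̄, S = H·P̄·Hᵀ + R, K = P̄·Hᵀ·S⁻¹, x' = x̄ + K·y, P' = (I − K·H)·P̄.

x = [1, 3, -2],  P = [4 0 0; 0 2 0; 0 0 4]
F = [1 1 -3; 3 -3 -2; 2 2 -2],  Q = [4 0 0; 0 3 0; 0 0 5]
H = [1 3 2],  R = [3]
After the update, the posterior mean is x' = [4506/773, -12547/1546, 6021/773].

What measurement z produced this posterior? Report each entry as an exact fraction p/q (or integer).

z = [-3]

x̄ = F·x = [10, -2, 12]
P̄ = F·P·Fᵀ + Q = [46 30 36; 30 73 28; 36 28 45]
S = H·P̄·Hᵀ + R = [1546]
K = P̄·Hᵀ·S⁻¹ = [104/773; 305/1546; 105/773]
x' − x̄ = [-3224/773, -9455/1546, -3255/773] = K·y
y = (KᵀK)⁻¹·Kᵀ·(x' − x̄) = [-31]
z = y + H·x̄ = [-31] + [28] = [-3]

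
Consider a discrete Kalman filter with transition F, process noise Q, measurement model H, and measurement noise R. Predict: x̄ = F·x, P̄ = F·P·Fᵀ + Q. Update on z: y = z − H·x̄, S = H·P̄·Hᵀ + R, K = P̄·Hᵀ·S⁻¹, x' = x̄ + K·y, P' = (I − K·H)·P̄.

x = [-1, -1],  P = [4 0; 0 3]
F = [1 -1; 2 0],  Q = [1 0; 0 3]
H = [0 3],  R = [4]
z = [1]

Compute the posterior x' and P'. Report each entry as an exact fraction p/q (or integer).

x̄ = F·x = [0, -2]
P̄ = F·P·Fᵀ + Q = [8 8; 8 19]
y = z − H·x̄ = [7]
S = H·P̄·Hᵀ + R = [175]
K = P̄·Hᵀ·S⁻¹ = [24/175; 57/175]
x' = x̄ + K·y = [24/25, 7/25]
P' = (I − K·H)·P̄ = [824/175 32/175; 32/175 76/175]

x' = [24/25, 7/25]
P' = [824/175 32/175; 32/175 76/175]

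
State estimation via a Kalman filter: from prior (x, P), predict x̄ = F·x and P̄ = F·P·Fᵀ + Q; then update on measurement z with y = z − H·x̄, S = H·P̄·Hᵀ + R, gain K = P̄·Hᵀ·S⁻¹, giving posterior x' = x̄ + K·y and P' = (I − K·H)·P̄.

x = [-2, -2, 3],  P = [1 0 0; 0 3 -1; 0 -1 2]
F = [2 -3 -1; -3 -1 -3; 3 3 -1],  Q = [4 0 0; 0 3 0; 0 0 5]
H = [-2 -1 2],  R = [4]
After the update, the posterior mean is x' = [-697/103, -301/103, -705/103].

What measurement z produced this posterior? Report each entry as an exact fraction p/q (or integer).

z = [3]

x̄ = F·x = [-1, -1, -15]
P̄ = F·P·Fᵀ + Q = [31 -1 -19; -1 27 -4; -19 -4 49]
S = H·P̄·Hᵀ + R = [515]
K = P̄·Hᵀ·S⁻¹ = [-99/515; -33/515; 28/103]
x' − x̄ = [-594/103, -198/103, 840/103] = K·y
y = (KᵀK)⁻¹·Kᵀ·(x' − x̄) = [30]
z = y + H·x̄ = [30] + [-27] = [3]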